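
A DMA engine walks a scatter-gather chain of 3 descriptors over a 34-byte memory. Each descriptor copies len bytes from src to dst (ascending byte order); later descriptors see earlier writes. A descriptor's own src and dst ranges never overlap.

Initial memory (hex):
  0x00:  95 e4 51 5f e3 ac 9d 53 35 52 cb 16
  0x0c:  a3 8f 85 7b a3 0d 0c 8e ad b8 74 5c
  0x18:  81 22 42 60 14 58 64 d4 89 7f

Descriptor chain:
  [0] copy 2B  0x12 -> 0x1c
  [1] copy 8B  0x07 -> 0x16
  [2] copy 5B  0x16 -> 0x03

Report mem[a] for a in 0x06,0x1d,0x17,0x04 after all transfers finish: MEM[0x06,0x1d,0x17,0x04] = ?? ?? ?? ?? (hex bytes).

D0: mem[0x1c..0x1d] <- [0c 8e]
D1: mem[0x16..0x1d] <- [53 35 52 cb 16 a3 8f 85]
D2: mem[0x03..0x07] <- [53 35 52 cb 16]
query mem[0x06]=0xcb, mem[0x1d]=0x85, mem[0x17]=0x35, mem[0x04]=0x35

MEM[0x06,0x1d,0x17,0x04] = cb 85 35 35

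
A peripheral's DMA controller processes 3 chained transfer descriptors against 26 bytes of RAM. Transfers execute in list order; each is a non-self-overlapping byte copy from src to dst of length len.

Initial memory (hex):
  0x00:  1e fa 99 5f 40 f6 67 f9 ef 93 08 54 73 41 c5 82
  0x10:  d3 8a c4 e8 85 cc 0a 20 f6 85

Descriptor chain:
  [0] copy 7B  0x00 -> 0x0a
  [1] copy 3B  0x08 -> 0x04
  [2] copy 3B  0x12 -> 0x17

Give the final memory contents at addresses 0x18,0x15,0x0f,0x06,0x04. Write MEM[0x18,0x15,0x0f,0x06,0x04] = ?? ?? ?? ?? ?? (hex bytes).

MEM[0x18,0x15,0x0f,0x06,0x04] = e8 cc f6 1e ef

D0: mem[0x0a..0x10] <- [1e fa 99 5f 40 f6 67]
D1: mem[0x04..0x06] <- [ef 93 1e]
D2: mem[0x17..0x19] <- [c4 e8 85]
query mem[0x18]=0xe8, mem[0x15]=0xcc, mem[0x0f]=0xf6, mem[0x06]=0x1e, mem[0x04]=0xef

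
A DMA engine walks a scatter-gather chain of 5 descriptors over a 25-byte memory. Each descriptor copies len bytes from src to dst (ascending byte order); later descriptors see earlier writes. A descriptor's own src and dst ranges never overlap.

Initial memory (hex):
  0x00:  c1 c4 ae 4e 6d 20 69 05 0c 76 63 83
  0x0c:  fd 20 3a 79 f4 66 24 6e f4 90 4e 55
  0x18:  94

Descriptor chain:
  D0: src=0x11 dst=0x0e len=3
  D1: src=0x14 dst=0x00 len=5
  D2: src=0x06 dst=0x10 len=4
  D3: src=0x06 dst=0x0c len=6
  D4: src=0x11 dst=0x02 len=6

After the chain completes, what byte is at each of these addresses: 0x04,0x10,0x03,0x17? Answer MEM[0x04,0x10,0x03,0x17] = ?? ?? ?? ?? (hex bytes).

[0] 0x11->0x0e len=3 : 66 24 6e
[1] 0x14->0x00 len=5 : f4 90 4e 55 94
[2] 0x06->0x10 len=4 : 69 05 0c 76
[3] 0x06->0x0c len=6 : 69 05 0c 76 63 83
[4] 0x11->0x02 len=6 : 83 0c 76 f4 90 4e
query mem[0x04]=0x76, mem[0x10]=0x63, mem[0x03]=0x0c, mem[0x17]=0x55

MEM[0x04,0x10,0x03,0x17] = 76 63 0c 55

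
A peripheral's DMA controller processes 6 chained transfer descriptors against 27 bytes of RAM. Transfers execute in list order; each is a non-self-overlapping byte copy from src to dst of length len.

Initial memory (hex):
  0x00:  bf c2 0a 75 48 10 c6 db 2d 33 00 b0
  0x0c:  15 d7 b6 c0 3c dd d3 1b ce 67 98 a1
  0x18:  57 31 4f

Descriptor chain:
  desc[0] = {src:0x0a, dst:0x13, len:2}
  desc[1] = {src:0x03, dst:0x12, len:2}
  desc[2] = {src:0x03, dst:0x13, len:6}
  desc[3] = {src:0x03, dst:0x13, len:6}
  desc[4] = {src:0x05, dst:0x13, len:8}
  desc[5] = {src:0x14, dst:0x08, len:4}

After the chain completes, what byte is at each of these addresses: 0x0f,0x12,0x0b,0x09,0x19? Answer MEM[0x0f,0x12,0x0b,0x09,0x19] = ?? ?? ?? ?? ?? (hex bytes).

MEM[0x0f,0x12,0x0b,0x09,0x19] = c0 75 33 db b0

  after D0: wrote 2B at 0x13 = 00b0
  after D1: wrote 2B at 0x12 = 7548
  after D2: wrote 6B at 0x13 = 754810c6db2d
  after D3: wrote 6B at 0x13 = 754810c6db2d
  after D4: wrote 8B at 0x13 = 10c6db2d3300b015
  after D5: wrote 4B at 0x08 = c6db2d33
query mem[0x0f]=0xc0, mem[0x12]=0x75, mem[0x0b]=0x33, mem[0x09]=0xdb, mem[0x19]=0xb0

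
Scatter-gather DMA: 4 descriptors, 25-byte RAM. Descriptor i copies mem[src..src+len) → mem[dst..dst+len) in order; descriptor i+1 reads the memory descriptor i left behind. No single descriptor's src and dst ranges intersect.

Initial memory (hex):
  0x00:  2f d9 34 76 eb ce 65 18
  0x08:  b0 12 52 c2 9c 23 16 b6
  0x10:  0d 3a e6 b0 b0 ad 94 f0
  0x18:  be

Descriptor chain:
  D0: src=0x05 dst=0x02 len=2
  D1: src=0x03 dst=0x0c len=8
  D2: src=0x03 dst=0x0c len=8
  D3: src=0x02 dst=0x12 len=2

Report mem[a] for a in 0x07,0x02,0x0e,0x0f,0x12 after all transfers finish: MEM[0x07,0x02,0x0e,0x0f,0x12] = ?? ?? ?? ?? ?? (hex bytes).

  after D0: wrote 2B at 0x02 = ce65
  after D1: wrote 8B at 0x0c = 65ebce6518b01252
  after D2: wrote 8B at 0x0c = 65ebce6518b01252
  after D3: wrote 2B at 0x12 = ce65
query mem[0x07]=0x18, mem[0x02]=0xce, mem[0x0e]=0xce, mem[0x0f]=0x65, mem[0x12]=0xce

MEM[0x07,0x02,0x0e,0x0f,0x12] = 18 ce ce 65 ce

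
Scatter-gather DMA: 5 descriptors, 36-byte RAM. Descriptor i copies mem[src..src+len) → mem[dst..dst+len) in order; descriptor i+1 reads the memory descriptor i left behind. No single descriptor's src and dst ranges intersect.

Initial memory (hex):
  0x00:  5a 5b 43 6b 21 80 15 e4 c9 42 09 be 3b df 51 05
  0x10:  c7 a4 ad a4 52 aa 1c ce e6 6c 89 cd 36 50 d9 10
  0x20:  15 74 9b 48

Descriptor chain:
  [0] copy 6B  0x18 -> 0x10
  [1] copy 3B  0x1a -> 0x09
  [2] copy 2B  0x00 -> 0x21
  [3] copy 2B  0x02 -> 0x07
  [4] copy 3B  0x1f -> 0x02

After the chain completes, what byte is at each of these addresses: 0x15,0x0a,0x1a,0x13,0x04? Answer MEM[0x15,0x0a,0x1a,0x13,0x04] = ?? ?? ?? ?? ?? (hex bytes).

MEM[0x15,0x0a,0x1a,0x13,0x04] = 50 cd 89 cd 5a

#0 dst[0x10+6] := {0xe6,0x6c,0x89,0xcd,0x36,0x50}
#1 dst[0x09+3] := {0x89,0xcd,0x36}
#2 dst[0x21+2] := {0x5a,0x5b}
#3 dst[0x07+2] := {0x43,0x6b}
#4 dst[0x02+3] := {0x10,0x15,0x5a}
query mem[0x15]=0x50, mem[0x0a]=0xcd, mem[0x1a]=0x89, mem[0x13]=0xcd, mem[0x04]=0x5a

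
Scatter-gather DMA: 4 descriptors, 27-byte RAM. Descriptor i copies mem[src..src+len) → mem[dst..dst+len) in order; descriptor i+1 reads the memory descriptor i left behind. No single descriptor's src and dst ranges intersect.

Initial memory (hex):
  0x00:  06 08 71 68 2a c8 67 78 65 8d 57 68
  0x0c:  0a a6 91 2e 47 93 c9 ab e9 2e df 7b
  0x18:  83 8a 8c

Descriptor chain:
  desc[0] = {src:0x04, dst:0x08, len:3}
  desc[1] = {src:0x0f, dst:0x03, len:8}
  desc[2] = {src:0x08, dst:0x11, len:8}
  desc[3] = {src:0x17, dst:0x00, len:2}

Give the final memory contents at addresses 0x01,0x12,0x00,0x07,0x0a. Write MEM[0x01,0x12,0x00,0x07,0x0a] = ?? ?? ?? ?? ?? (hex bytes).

MEM[0x01,0x12,0x00,0x07,0x0a] = 2e 2e 91 ab df

D0: mem[0x08..0x0a] <- [2a c8 67]
D1: mem[0x03..0x0a] <- [2e 47 93 c9 ab e9 2e df]
D2: mem[0x11..0x18] <- [e9 2e df 68 0a a6 91 2e]
D3: mem[0x00..0x01] <- [91 2e]
query mem[0x01]=0x2e, mem[0x12]=0x2e, mem[0x00]=0x91, mem[0x07]=0xab, mem[0x0a]=0xdf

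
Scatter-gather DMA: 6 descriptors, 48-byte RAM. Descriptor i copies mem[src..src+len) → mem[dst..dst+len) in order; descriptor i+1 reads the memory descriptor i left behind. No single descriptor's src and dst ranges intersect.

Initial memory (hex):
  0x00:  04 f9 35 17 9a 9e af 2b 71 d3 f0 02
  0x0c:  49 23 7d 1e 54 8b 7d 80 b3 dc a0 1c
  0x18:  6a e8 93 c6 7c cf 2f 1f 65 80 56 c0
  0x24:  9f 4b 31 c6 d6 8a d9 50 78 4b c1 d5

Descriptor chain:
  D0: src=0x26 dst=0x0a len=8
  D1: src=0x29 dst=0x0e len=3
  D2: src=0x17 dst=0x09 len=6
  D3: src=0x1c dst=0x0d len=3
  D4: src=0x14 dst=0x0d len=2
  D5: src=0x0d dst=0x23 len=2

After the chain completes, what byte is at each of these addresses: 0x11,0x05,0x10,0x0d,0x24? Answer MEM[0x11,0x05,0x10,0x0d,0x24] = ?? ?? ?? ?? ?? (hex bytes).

#0 dst[0x0a+8] := {0x31,0xc6,0xd6,0x8a,0xd9,0x50,0x78,0x4b}
#1 dst[0x0e+3] := {0x8a,0xd9,0x50}
#2 dst[0x09+6] := {0x1c,0x6a,0xe8,0x93,0xc6,0x7c}
#3 dst[0x0d+3] := {0x7c,0xcf,0x2f}
#4 dst[0x0d+2] := {0xb3,0xdc}
#5 dst[0x23+2] := {0xb3,0xdc}
query mem[0x11]=0x4b, mem[0x05]=0x9e, mem[0x10]=0x50, mem[0x0d]=0xb3, mem[0x24]=0xdc

MEM[0x11,0x05,0x10,0x0d,0x24] = 4b 9e 50 b3 dc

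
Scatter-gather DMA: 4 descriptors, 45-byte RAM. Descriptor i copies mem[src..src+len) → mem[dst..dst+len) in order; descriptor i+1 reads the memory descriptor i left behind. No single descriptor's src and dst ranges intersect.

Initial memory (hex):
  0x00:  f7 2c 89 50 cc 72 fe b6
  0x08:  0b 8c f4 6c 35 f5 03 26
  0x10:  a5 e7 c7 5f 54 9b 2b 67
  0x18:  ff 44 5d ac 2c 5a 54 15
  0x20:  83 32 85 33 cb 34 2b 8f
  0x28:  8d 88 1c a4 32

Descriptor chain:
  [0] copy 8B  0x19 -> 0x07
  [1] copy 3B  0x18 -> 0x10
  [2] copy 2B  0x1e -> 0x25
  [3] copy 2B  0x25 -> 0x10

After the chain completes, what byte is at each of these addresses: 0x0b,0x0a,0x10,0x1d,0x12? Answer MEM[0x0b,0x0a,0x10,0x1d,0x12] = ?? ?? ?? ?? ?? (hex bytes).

#0 dst[0x07+8] := {0x44,0x5d,0xac,0x2c,0x5a,0x54,0x15,0x83}
#1 dst[0x10+3] := {0xff,0x44,0x5d}
#2 dst[0x25+2] := {0x54,0x15}
#3 dst[0x10+2] := {0x54,0x15}
query mem[0x0b]=0x5a, mem[0x0a]=0x2c, mem[0x10]=0x54, mem[0x1d]=0x5a, mem[0x12]=0x5d

MEM[0x0b,0x0a,0x10,0x1d,0x12] = 5a 2c 54 5a 5d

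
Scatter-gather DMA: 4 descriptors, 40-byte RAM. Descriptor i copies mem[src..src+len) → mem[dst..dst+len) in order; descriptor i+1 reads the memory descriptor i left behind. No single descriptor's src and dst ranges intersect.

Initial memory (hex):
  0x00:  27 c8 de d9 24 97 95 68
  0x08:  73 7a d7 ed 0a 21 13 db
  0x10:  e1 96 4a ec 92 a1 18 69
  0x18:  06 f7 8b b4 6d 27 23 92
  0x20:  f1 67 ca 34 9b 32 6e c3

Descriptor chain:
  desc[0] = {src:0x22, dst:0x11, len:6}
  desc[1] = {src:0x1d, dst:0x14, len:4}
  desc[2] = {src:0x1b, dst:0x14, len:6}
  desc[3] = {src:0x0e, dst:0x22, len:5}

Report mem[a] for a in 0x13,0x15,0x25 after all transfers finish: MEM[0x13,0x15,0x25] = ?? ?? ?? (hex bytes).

  after D0: wrote 6B at 0x11 = ca349b326ec3
  after D1: wrote 4B at 0x14 = 272392f1
  after D2: wrote 6B at 0x14 = b46d272392f1
  after D3: wrote 5B at 0x22 = 13dbe1ca34
query mem[0x13]=0x9b, mem[0x15]=0x6d, mem[0x25]=0xca

MEM[0x13,0x15,0x25] = 9b 6d ca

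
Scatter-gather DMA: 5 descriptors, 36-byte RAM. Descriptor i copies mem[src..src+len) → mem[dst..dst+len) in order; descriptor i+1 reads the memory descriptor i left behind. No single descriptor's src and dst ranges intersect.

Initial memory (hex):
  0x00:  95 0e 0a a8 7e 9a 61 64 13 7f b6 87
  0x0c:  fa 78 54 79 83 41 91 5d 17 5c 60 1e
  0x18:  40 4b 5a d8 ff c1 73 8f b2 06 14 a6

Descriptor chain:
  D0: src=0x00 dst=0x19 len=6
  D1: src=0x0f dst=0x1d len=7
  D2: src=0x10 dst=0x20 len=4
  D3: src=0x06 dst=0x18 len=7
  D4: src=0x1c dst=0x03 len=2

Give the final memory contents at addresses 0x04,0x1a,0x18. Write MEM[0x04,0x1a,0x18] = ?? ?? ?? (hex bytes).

  after D0: wrote 6B at 0x19 = 950e0aa87e9a
  after D1: wrote 7B at 0x1d = 798341915d175c
  after D2: wrote 4B at 0x20 = 8341915d
  after D3: wrote 7B at 0x18 = 6164137fb687fa
  after D4: wrote 2B at 0x03 = b687
query mem[0x04]=0x87, mem[0x1a]=0x13, mem[0x18]=0x61

MEM[0x04,0x1a,0x18] = 87 13 61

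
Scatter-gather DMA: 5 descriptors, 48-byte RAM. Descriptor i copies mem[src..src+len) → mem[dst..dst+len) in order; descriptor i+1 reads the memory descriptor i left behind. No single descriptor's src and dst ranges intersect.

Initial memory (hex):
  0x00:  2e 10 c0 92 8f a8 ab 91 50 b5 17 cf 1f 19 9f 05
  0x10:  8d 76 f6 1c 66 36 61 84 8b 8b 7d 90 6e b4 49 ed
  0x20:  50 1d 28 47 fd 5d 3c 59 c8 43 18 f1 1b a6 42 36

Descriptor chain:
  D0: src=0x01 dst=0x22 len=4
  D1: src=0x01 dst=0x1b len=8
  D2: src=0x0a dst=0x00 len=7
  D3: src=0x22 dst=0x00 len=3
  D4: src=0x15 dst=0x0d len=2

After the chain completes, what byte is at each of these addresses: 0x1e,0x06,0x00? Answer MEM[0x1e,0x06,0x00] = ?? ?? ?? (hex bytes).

MEM[0x1e,0x06,0x00] = 8f 8d 50

[0] 0x01->0x22 len=4 : 10 c0 92 8f
[1] 0x01->0x1b len=8 : 10 c0 92 8f a8 ab 91 50
[2] 0x0a->0x00 len=7 : 17 cf 1f 19 9f 05 8d
[3] 0x22->0x00 len=3 : 50 c0 92
[4] 0x15->0x0d len=2 : 36 61
query mem[0x1e]=0x8f, mem[0x06]=0x8d, mem[0x00]=0x50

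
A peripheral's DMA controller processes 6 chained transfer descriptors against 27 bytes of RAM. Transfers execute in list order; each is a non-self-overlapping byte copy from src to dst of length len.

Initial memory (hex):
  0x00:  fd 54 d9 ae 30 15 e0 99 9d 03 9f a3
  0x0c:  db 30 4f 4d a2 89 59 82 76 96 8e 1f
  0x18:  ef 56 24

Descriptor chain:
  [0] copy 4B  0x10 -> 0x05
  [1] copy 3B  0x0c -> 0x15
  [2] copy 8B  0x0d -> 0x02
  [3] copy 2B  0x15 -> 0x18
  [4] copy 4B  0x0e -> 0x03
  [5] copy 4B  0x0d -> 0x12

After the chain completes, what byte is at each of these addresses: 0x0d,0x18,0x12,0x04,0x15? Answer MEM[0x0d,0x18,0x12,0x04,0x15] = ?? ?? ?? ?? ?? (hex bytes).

MEM[0x0d,0x18,0x12,0x04,0x15] = 30 db 30 4d a2

  after D0: wrote 4B at 0x05 = a2895982
  after D1: wrote 3B at 0x15 = db304f
  after D2: wrote 8B at 0x02 = 304f4da289598276
  after D3: wrote 2B at 0x18 = db30
  after D4: wrote 4B at 0x03 = 4f4da289
  after D5: wrote 4B at 0x12 = 304f4da2
query mem[0x0d]=0x30, mem[0x18]=0xdb, mem[0x12]=0x30, mem[0x04]=0x4d, mem[0x15]=0xa2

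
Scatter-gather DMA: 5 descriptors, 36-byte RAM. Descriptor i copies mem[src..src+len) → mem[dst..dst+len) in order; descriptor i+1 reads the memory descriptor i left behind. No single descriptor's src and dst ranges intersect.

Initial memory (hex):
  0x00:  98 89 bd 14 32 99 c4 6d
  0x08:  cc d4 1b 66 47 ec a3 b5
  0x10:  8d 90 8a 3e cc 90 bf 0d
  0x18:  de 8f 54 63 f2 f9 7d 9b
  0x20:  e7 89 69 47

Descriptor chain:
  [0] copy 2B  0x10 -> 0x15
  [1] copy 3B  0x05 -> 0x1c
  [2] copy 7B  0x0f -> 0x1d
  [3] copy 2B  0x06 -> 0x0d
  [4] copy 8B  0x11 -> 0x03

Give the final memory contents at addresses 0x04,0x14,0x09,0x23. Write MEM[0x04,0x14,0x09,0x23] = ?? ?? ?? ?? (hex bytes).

MEM[0x04,0x14,0x09,0x23] = 8a cc 0d 8d

[0] 0x10->0x15 len=2 : 8d 90
[1] 0x05->0x1c len=3 : 99 c4 6d
[2] 0x0f->0x1d len=7 : b5 8d 90 8a 3e cc 8d
[3] 0x06->0x0d len=2 : c4 6d
[4] 0x11->0x03 len=8 : 90 8a 3e cc 8d 90 0d de
query mem[0x04]=0x8a, mem[0x14]=0xcc, mem[0x09]=0x0d, mem[0x23]=0x8d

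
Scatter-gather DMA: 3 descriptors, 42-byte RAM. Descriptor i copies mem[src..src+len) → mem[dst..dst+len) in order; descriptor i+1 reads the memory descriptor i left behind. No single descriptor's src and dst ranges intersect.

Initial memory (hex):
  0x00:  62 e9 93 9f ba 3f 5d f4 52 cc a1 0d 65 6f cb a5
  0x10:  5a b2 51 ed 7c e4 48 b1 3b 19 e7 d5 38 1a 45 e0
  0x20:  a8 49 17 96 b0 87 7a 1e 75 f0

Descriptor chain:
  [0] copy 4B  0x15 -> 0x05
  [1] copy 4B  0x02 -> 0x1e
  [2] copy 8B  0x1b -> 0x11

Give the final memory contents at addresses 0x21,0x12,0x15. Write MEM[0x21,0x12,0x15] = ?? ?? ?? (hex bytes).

[0] 0x15->0x05 len=4 : e4 48 b1 3b
[1] 0x02->0x1e len=4 : 93 9f ba e4
[2] 0x1b->0x11 len=8 : d5 38 1a 93 9f ba e4 17
query mem[0x21]=0xe4, mem[0x12]=0x38, mem[0x15]=0x9f

MEM[0x21,0x12,0x15] = e4 38 9f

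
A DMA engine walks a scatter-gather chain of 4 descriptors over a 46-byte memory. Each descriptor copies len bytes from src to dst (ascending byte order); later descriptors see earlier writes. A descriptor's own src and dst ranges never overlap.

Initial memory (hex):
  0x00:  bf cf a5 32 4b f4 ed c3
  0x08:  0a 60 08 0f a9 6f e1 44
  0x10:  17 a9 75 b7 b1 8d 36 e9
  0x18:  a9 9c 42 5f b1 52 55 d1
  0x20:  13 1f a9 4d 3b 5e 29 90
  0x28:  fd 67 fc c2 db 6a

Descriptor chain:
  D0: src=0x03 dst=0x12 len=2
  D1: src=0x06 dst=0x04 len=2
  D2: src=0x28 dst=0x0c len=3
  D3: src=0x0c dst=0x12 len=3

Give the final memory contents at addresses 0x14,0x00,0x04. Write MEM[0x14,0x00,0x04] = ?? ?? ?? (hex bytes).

  after D0: wrote 2B at 0x12 = 324b
  after D1: wrote 2B at 0x04 = edc3
  after D2: wrote 3B at 0x0c = fd67fc
  after D3: wrote 3B at 0x12 = fd67fc
query mem[0x14]=0xfc, mem[0x00]=0xbf, mem[0x04]=0xed

MEM[0x14,0x00,0x04] = fc bf ed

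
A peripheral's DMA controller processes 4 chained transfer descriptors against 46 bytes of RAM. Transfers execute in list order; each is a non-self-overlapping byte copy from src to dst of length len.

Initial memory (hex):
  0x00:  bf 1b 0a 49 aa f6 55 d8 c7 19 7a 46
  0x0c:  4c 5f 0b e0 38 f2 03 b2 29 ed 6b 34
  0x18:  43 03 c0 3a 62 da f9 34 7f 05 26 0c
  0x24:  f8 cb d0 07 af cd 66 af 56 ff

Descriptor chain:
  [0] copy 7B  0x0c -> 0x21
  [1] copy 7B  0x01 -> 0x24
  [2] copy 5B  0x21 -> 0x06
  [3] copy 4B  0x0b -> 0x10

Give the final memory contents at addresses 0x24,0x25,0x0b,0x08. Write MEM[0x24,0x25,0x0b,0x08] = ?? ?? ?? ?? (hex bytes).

MEM[0x24,0x25,0x0b,0x08] = 1b 0a 46 0b

D0: mem[0x21..0x27] <- [4c 5f 0b e0 38 f2 03]
D1: mem[0x24..0x2a] <- [1b 0a 49 aa f6 55 d8]
D2: mem[0x06..0x0a] <- [4c 5f 0b 1b 0a]
D3: mem[0x10..0x13] <- [46 4c 5f 0b]
query mem[0x24]=0x1b, mem[0x25]=0x0a, mem[0x0b]=0x46, mem[0x08]=0x0b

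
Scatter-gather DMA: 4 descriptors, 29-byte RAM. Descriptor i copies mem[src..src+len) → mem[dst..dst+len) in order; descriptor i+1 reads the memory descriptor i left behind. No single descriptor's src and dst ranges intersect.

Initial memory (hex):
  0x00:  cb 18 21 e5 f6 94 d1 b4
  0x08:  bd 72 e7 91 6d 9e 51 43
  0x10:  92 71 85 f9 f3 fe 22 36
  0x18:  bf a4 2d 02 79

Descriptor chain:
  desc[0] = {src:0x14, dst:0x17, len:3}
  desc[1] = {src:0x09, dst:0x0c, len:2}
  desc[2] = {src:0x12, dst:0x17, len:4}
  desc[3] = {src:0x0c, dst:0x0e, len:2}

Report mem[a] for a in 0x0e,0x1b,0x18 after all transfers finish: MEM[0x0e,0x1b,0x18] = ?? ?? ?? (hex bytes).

MEM[0x0e,0x1b,0x18] = 72 02 f9

  after D0: wrote 3B at 0x17 = f3fe22
  after D1: wrote 2B at 0x0c = 72e7
  after D2: wrote 4B at 0x17 = 85f9f3fe
  after D3: wrote 2B at 0x0e = 72e7
query mem[0x0e]=0x72, mem[0x1b]=0x02, mem[0x18]=0xf9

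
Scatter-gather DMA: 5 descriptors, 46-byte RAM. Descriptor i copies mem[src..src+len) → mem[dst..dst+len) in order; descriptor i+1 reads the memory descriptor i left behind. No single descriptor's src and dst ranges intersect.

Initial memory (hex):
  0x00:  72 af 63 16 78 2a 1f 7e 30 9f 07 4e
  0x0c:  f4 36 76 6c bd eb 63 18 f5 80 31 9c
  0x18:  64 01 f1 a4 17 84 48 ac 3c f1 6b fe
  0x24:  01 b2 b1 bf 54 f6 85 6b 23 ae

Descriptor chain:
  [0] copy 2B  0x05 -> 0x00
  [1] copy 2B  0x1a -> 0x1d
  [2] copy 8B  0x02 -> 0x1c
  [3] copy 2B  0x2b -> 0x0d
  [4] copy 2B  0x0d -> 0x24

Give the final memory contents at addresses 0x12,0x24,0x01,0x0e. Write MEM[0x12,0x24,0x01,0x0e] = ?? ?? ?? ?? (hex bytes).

[0] 0x05->0x00 len=2 : 2a 1f
[1] 0x1a->0x1d len=2 : f1 a4
[2] 0x02->0x1c len=8 : 63 16 78 2a 1f 7e 30 9f
[3] 0x2b->0x0d len=2 : 6b 23
[4] 0x0d->0x24 len=2 : 6b 23
query mem[0x12]=0x63, mem[0x24]=0x6b, mem[0x01]=0x1f, mem[0x0e]=0x23

MEM[0x12,0x24,0x01,0x0e] = 63 6b 1f 23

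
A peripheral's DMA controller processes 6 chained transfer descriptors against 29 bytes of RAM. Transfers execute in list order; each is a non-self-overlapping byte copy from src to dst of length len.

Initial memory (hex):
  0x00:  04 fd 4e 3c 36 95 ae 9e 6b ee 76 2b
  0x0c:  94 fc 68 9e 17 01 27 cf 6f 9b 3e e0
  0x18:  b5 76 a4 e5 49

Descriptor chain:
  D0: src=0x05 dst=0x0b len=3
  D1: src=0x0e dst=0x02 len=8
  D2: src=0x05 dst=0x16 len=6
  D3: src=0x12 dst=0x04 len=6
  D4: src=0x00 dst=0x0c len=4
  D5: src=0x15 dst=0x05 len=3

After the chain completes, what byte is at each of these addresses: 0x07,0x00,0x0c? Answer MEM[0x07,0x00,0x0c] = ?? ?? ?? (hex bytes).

  after D0: wrote 3B at 0x0b = 95ae9e
  after D1: wrote 8B at 0x02 = 689e170127cf6f9b
  after D2: wrote 6B at 0x16 = 0127cf6f9b76
  after D3: wrote 6B at 0x04 = 27cf6f9b0127
  after D4: wrote 4B at 0x0c = 04fd689e
  after D5: wrote 3B at 0x05 = 9b0127
query mem[0x07]=0x27, mem[0x00]=0x04, mem[0x0c]=0x04

MEM[0x07,0x00,0x0c] = 27 04 04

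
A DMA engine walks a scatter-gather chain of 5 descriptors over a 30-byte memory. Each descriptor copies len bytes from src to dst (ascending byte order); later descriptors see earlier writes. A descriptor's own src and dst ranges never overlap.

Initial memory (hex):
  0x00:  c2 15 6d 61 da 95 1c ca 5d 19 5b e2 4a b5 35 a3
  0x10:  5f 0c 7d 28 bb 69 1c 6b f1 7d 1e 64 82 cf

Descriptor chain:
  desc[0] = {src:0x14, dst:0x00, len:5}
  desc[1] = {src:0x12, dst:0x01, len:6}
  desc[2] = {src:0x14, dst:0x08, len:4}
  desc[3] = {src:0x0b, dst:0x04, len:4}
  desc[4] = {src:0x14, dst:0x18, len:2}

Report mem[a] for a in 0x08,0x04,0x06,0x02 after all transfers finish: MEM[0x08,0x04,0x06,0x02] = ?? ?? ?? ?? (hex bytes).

MEM[0x08,0x04,0x06,0x02] = bb 6b b5 28

  after D0: wrote 5B at 0x00 = bb691c6bf1
  after D1: wrote 6B at 0x01 = 7d28bb691c6b
  after D2: wrote 4B at 0x08 = bb691c6b
  after D3: wrote 4B at 0x04 = 6b4ab535
  after D4: wrote 2B at 0x18 = bb69
query mem[0x08]=0xbb, mem[0x04]=0x6b, mem[0x06]=0xb5, mem[0x02]=0x28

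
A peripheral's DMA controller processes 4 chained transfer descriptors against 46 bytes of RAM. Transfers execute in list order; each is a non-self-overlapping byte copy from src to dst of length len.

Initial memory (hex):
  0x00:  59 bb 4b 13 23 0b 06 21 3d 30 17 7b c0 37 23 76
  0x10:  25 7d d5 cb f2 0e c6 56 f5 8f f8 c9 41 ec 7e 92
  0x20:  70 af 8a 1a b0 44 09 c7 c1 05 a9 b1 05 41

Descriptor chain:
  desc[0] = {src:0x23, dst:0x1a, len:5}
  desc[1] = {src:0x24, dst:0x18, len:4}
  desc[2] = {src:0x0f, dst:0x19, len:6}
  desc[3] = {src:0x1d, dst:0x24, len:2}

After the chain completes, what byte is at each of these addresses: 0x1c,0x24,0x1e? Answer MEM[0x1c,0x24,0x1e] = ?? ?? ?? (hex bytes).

#0 dst[0x1a+5] := {0x1a,0xb0,0x44,0x09,0xc7}
#1 dst[0x18+4] := {0xb0,0x44,0x09,0xc7}
#2 dst[0x19+6] := {0x76,0x25,0x7d,0xd5,0xcb,0xf2}
#3 dst[0x24+2] := {0xcb,0xf2}
query mem[0x1c]=0xd5, mem[0x24]=0xcb, mem[0x1e]=0xf2

MEM[0x1c,0x24,0x1e] = d5 cb f2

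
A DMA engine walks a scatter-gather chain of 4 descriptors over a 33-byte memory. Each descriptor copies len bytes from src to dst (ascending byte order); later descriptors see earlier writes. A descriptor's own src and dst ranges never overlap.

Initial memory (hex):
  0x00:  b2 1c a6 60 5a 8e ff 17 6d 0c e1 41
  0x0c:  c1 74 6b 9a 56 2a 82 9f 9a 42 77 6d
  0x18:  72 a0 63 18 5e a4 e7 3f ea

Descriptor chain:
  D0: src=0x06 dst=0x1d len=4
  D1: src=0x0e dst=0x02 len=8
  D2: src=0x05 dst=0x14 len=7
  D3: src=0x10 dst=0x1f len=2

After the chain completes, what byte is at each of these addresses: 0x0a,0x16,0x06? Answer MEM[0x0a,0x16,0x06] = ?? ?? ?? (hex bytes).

MEM[0x0a,0x16,0x06] = e1 9f 82

#0 dst[0x1d+4] := {0xff,0x17,0x6d,0x0c}
#1 dst[0x02+8] := {0x6b,0x9a,0x56,0x2a,0x82,0x9f,0x9a,0x42}
#2 dst[0x14+7] := {0x2a,0x82,0x9f,0x9a,0x42,0xe1,0x41}
#3 dst[0x1f+2] := {0x56,0x2a}
query mem[0x0a]=0xe1, mem[0x16]=0x9f, mem[0x06]=0x82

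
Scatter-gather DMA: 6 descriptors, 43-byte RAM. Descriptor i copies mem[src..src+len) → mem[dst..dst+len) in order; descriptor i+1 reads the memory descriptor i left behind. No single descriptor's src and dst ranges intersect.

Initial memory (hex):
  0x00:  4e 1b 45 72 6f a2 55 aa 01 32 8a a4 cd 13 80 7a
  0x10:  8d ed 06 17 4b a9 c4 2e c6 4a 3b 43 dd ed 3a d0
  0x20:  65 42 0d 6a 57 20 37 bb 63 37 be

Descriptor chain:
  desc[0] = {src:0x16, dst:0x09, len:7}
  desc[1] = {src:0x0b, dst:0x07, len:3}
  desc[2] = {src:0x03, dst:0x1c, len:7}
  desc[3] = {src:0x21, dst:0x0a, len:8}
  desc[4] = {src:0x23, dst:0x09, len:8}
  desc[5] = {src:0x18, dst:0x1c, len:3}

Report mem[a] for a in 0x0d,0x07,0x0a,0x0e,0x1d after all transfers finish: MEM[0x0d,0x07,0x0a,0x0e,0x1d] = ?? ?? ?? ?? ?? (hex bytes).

MEM[0x0d,0x07,0x0a,0x0e,0x1d] = bb c6 57 63 4a

#0 dst[0x09+7] := {0xc4,0x2e,0xc6,0x4a,0x3b,0x43,0xdd}
#1 dst[0x07+3] := {0xc6,0x4a,0x3b}
#2 dst[0x1c+7] := {0x72,0x6f,0xa2,0x55,0xc6,0x4a,0x3b}
#3 dst[0x0a+8] := {0x4a,0x3b,0x6a,0x57,0x20,0x37,0xbb,0x63}
#4 dst[0x09+8] := {0x6a,0x57,0x20,0x37,0xbb,0x63,0x37,0xbe}
#5 dst[0x1c+3] := {0xc6,0x4a,0x3b}
query mem[0x0d]=0xbb, mem[0x07]=0xc6, mem[0x0a]=0x57, mem[0x0e]=0x63, mem[0x1d]=0x4a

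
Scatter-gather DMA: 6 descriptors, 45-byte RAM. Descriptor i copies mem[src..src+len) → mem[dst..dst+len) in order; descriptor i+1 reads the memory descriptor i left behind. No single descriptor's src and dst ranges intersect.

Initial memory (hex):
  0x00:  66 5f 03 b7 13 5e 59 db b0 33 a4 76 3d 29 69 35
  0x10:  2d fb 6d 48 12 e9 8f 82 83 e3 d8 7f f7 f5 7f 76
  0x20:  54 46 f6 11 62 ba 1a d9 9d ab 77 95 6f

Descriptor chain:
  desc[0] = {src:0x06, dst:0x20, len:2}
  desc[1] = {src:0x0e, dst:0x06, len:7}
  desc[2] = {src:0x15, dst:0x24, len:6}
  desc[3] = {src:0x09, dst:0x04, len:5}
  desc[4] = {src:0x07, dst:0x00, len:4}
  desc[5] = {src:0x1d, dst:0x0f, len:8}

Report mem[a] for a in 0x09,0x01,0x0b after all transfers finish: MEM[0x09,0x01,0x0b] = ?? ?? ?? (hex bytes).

#0 dst[0x20+2] := {0x59,0xdb}
#1 dst[0x06+7] := {0x69,0x35,0x2d,0xfb,0x6d,0x48,0x12}
#2 dst[0x24+6] := {0xe9,0x8f,0x82,0x83,0xe3,0xd8}
#3 dst[0x04+5] := {0xfb,0x6d,0x48,0x12,0x29}
#4 dst[0x00+4] := {0x12,0x29,0xfb,0x6d}
#5 dst[0x0f+8] := {0xf5,0x7f,0x76,0x59,0xdb,0xf6,0x11,0xe9}
query mem[0x09]=0xfb, mem[0x01]=0x29, mem[0x0b]=0x48

MEM[0x09,0x01,0x0b] = fb 29 48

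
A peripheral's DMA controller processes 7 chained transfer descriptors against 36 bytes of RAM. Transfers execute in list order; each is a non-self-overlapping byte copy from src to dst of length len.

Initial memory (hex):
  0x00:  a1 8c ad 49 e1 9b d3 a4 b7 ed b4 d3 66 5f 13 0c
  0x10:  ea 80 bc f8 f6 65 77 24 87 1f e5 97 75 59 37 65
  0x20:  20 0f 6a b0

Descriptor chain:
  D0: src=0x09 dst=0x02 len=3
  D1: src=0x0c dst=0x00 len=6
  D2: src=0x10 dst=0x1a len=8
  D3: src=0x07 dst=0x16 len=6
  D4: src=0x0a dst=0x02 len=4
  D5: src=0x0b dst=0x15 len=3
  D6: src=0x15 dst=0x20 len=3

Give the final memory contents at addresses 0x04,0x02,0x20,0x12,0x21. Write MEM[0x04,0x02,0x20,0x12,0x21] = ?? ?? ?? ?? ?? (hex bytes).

#0 dst[0x02+3] := {0xed,0xb4,0xd3}
#1 dst[0x00+6] := {0x66,0x5f,0x13,0x0c,0xea,0x80}
#2 dst[0x1a+8] := {0xea,0x80,0xbc,0xf8,0xf6,0x65,0x77,0x24}
#3 dst[0x16+6] := {0xa4,0xb7,0xed,0xb4,0xd3,0x66}
#4 dst[0x02+4] := {0xb4,0xd3,0x66,0x5f}
#5 dst[0x15+3] := {0xd3,0x66,0x5f}
#6 dst[0x20+3] := {0xd3,0x66,0x5f}
query mem[0x04]=0x66, mem[0x02]=0xb4, mem[0x20]=0xd3, mem[0x12]=0xbc, mem[0x21]=0x66

MEM[0x04,0x02,0x20,0x12,0x21] = 66 b4 d3 bc 66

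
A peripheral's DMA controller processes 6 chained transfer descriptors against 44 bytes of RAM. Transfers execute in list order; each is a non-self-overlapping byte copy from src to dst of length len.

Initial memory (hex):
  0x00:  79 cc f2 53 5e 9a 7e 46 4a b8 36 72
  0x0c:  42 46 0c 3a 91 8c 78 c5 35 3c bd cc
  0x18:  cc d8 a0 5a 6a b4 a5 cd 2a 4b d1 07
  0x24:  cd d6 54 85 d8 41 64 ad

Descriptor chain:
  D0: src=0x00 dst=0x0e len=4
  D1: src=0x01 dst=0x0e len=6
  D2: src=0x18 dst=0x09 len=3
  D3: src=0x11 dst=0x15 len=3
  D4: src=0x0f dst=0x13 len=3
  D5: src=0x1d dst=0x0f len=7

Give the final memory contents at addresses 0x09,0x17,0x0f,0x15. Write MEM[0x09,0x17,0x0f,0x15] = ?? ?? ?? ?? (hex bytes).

MEM[0x09,0x17,0x0f,0x15] = cc 7e b4 07

  after D0: wrote 4B at 0x0e = 79ccf253
  after D1: wrote 6B at 0x0e = ccf2535e9a7e
  after D2: wrote 3B at 0x09 = ccd8a0
  after D3: wrote 3B at 0x15 = 5e9a7e
  after D4: wrote 3B at 0x13 = f2535e
  after D5: wrote 7B at 0x0f = b4a5cd2a4bd107
query mem[0x09]=0xcc, mem[0x17]=0x7e, mem[0x0f]=0xb4, mem[0x15]=0x07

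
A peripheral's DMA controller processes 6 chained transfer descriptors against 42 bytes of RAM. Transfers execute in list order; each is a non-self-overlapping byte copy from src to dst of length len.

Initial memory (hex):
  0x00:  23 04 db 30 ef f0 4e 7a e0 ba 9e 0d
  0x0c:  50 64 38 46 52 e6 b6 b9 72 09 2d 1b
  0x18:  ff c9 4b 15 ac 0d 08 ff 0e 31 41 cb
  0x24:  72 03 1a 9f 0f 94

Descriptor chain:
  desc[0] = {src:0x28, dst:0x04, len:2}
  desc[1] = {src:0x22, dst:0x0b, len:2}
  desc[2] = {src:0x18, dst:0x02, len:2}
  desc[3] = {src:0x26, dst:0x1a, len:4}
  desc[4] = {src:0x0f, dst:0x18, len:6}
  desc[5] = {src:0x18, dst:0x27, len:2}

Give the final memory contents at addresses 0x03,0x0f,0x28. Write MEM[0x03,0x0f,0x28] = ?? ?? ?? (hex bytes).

MEM[0x03,0x0f,0x28] = c9 46 52

D0: mem[0x04..0x05] <- [0f 94]
D1: mem[0x0b..0x0c] <- [41 cb]
D2: mem[0x02..0x03] <- [ff c9]
D3: mem[0x1a..0x1d] <- [1a 9f 0f 94]
D4: mem[0x18..0x1d] <- [46 52 e6 b6 b9 72]
D5: mem[0x27..0x28] <- [46 52]
query mem[0x03]=0xc9, mem[0x0f]=0x46, mem[0x28]=0x52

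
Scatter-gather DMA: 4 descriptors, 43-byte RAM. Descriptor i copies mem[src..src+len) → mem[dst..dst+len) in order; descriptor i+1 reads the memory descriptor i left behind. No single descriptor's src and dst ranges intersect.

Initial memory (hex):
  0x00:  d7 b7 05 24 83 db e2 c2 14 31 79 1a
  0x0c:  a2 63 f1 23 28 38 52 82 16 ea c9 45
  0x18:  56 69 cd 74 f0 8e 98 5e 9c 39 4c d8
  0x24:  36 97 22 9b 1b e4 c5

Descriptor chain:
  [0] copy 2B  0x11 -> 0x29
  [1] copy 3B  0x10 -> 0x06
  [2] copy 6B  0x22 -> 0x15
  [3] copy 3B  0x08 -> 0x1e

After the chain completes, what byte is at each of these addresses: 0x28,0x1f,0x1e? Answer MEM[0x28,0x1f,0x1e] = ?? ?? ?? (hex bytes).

MEM[0x28,0x1f,0x1e] = 1b 31 52

D0: mem[0x29..0x2a] <- [38 52]
D1: mem[0x06..0x08] <- [28 38 52]
D2: mem[0x15..0x1a] <- [4c d8 36 97 22 9b]
D3: mem[0x1e..0x20] <- [52 31 79]
query mem[0x28]=0x1b, mem[0x1f]=0x31, mem[0x1e]=0x52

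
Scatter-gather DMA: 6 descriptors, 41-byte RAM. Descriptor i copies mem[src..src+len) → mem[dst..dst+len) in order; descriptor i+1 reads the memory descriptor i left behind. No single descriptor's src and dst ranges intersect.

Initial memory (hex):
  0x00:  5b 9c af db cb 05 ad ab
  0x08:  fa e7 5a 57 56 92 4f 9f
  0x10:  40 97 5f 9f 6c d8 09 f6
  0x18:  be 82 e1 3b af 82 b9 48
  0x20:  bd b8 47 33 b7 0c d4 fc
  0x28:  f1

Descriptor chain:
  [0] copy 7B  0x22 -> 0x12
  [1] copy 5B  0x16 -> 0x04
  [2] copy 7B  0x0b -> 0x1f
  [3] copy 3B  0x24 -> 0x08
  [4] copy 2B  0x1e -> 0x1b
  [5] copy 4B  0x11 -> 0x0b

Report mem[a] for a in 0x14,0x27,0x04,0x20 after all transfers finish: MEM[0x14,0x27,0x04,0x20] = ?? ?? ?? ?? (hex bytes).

MEM[0x14,0x27,0x04,0x20] = b7 fc d4 56

D0: mem[0x12..0x18] <- [47 33 b7 0c d4 fc f1]
D1: mem[0x04..0x08] <- [d4 fc f1 82 e1]
D2: mem[0x1f..0x25] <- [57 56 92 4f 9f 40 97]
D3: mem[0x08..0x0a] <- [40 97 d4]
D4: mem[0x1b..0x1c] <- [b9 57]
D5: mem[0x0b..0x0e] <- [97 47 33 b7]
query mem[0x14]=0xb7, mem[0x27]=0xfc, mem[0x04]=0xd4, mem[0x20]=0x56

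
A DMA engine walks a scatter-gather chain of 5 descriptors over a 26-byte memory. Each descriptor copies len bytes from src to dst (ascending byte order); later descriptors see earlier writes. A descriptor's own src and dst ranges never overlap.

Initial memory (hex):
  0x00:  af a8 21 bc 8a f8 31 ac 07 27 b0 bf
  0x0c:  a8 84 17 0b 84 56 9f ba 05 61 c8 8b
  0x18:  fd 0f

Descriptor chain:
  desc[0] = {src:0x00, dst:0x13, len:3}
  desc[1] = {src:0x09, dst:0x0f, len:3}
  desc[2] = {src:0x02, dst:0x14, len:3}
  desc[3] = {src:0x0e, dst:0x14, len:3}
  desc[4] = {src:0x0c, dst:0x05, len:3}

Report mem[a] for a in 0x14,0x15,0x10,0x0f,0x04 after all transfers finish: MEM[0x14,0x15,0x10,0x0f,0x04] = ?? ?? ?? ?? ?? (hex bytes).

[0] 0x00->0x13 len=3 : af a8 21
[1] 0x09->0x0f len=3 : 27 b0 bf
[2] 0x02->0x14 len=3 : 21 bc 8a
[3] 0x0e->0x14 len=3 : 17 27 b0
[4] 0x0c->0x05 len=3 : a8 84 17
query mem[0x14]=0x17, mem[0x15]=0x27, mem[0x10]=0xb0, mem[0x0f]=0x27, mem[0x04]=0x8a

MEM[0x14,0x15,0x10,0x0f,0x04] = 17 27 b0 27 8a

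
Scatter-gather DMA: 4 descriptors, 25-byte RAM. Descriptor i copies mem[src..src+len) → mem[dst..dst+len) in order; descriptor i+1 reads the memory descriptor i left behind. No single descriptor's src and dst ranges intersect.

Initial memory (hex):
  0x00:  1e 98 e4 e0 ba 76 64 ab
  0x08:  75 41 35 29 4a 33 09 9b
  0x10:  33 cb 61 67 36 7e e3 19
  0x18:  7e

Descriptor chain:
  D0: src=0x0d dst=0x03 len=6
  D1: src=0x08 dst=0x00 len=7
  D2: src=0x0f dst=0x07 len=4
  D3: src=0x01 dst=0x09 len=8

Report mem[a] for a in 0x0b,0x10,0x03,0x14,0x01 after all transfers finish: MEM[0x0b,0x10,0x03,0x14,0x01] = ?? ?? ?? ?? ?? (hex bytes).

MEM[0x0b,0x10,0x03,0x14,0x01] = 29 33 29 36 41

D0: mem[0x03..0x08] <- [33 09 9b 33 cb 61]
D1: mem[0x00..0x06] <- [61 41 35 29 4a 33 09]
D2: mem[0x07..0x0a] <- [9b 33 cb 61]
D3: mem[0x09..0x10] <- [41 35 29 4a 33 09 9b 33]
query mem[0x0b]=0x29, mem[0x10]=0x33, mem[0x03]=0x29, mem[0x14]=0x36, mem[0x01]=0x41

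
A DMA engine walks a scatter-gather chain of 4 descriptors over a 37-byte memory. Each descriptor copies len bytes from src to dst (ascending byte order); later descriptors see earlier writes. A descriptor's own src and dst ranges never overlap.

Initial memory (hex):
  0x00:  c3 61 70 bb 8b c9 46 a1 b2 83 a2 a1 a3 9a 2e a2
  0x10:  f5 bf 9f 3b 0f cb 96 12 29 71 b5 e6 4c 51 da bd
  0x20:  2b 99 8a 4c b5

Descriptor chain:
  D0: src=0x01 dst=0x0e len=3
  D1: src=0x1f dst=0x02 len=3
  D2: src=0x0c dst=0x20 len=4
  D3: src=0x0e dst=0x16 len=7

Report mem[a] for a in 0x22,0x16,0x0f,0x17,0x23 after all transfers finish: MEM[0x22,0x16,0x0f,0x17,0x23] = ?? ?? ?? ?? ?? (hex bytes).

MEM[0x22,0x16,0x0f,0x17,0x23] = 61 61 70 70 70

#0 dst[0x0e+3] := {0x61,0x70,0xbb}
#1 dst[0x02+3] := {0xbd,0x2b,0x99}
#2 dst[0x20+4] := {0xa3,0x9a,0x61,0x70}
#3 dst[0x16+7] := {0x61,0x70,0xbb,0xbf,0x9f,0x3b,0x0f}
query mem[0x22]=0x61, mem[0x16]=0x61, mem[0x0f]=0x70, mem[0x17]=0x70, mem[0x23]=0x70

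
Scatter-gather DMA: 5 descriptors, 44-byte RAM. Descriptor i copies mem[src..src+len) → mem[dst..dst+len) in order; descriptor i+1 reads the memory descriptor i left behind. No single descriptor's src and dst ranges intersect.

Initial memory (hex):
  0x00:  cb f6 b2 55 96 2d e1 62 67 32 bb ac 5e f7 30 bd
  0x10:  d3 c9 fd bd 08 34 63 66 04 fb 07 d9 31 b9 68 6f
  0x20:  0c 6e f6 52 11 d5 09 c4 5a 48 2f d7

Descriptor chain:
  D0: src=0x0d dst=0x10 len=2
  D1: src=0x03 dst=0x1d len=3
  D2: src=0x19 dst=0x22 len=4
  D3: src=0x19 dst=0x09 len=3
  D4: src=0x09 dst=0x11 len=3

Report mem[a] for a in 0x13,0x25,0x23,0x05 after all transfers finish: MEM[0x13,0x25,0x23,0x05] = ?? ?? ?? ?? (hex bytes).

MEM[0x13,0x25,0x23,0x05] = d9 31 07 2d

  after D0: wrote 2B at 0x10 = f730
  after D1: wrote 3B at 0x1d = 55962d
  after D2: wrote 4B at 0x22 = fb07d931
  after D3: wrote 3B at 0x09 = fb07d9
  after D4: wrote 3B at 0x11 = fb07d9
query mem[0x13]=0xd9, mem[0x25]=0x31, mem[0x23]=0x07, mem[0x05]=0x2d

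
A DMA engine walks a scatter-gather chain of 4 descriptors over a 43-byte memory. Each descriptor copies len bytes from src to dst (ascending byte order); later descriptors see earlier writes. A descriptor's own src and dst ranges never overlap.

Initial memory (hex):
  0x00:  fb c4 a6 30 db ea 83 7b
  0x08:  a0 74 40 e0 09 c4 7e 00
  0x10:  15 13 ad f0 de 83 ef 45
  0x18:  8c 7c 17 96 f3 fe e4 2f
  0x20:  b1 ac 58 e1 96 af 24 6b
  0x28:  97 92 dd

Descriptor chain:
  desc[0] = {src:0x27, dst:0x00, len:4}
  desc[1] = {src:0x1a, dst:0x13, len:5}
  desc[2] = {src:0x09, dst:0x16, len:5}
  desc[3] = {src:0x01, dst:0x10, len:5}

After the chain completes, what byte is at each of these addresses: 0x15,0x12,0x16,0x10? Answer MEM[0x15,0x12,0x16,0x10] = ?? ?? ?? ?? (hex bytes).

MEM[0x15,0x12,0x16,0x10] = f3 dd 74 97

#0 dst[0x00+4] := {0x6b,0x97,0x92,0xdd}
#1 dst[0x13+5] := {0x17,0x96,0xf3,0xfe,0xe4}
#2 dst[0x16+5] := {0x74,0x40,0xe0,0x09,0xc4}
#3 dst[0x10+5] := {0x97,0x92,0xdd,0xdb,0xea}
query mem[0x15]=0xf3, mem[0x12]=0xdd, mem[0x16]=0x74, mem[0x10]=0x97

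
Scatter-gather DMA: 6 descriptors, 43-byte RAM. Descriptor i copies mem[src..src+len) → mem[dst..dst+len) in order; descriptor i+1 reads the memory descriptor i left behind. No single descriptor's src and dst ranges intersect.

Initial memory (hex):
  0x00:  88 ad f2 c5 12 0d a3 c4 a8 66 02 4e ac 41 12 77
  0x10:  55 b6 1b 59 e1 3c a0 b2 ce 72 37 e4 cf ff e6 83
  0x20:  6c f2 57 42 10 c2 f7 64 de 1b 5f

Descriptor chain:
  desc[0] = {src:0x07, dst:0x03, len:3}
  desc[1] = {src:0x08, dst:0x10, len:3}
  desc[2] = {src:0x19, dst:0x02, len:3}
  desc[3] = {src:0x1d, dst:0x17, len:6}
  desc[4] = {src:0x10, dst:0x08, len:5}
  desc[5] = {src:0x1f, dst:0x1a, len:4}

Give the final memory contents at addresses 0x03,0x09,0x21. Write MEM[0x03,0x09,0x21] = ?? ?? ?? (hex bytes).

#0 dst[0x03+3] := {0xc4,0xa8,0x66}
#1 dst[0x10+3] := {0xa8,0x66,0x02}
#2 dst[0x02+3] := {0x72,0x37,0xe4}
#3 dst[0x17+6] := {0xff,0xe6,0x83,0x6c,0xf2,0x57}
#4 dst[0x08+5] := {0xa8,0x66,0x02,0x59,0xe1}
#5 dst[0x1a+4] := {0x83,0x6c,0xf2,0x57}
query mem[0x03]=0x37, mem[0x09]=0x66, mem[0x21]=0xf2

MEM[0x03,0x09,0x21] = 37 66 f2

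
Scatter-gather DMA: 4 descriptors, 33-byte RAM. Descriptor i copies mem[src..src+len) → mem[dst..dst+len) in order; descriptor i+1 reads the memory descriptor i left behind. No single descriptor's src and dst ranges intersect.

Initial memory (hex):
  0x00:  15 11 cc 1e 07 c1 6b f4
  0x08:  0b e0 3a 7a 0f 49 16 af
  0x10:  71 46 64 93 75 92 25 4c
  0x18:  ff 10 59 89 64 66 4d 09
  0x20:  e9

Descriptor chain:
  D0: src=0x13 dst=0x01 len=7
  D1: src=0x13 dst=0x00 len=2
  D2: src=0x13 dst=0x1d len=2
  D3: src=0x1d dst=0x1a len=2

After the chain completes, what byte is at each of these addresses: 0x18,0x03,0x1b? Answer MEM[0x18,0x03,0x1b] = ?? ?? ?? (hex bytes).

  after D0: wrote 7B at 0x01 = 937592254cff10
  after D1: wrote 2B at 0x00 = 9375
  after D2: wrote 2B at 0x1d = 9375
  after D3: wrote 2B at 0x1a = 9375
query mem[0x18]=0xff, mem[0x03]=0x92, mem[0x1b]=0x75

MEM[0x18,0x03,0x1b] = ff 92 75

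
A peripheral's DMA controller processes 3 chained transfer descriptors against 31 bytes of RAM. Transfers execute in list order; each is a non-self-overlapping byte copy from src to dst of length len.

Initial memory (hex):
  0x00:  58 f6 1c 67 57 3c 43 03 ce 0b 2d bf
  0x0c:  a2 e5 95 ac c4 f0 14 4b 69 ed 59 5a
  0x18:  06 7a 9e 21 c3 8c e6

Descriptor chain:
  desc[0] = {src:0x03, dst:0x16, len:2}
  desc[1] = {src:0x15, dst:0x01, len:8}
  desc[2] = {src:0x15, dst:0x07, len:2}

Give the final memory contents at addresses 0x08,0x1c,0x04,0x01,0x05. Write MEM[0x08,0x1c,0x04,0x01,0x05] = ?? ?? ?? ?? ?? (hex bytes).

MEM[0x08,0x1c,0x04,0x01,0x05] = 67 c3 06 ed 7a

  after D0: wrote 2B at 0x16 = 6757
  after D1: wrote 8B at 0x01 = ed6757067a9e21c3
  after D2: wrote 2B at 0x07 = ed67
query mem[0x08]=0x67, mem[0x1c]=0xc3, mem[0x04]=0x06, mem[0x01]=0xed, mem[0x05]=0x7a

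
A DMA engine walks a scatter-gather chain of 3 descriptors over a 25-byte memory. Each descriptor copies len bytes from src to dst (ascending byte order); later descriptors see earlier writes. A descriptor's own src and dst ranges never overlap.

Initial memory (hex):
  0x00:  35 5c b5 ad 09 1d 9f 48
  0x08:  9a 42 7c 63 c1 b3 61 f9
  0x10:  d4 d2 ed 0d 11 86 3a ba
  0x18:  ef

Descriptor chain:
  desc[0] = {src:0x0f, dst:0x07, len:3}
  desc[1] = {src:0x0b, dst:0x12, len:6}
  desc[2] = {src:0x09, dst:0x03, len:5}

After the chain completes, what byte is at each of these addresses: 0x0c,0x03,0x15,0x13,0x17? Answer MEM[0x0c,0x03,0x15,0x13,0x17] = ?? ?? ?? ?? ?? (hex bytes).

MEM[0x0c,0x03,0x15,0x13,0x17] = c1 d2 61 c1 d4

[0] 0x0f->0x07 len=3 : f9 d4 d2
[1] 0x0b->0x12 len=6 : 63 c1 b3 61 f9 d4
[2] 0x09->0x03 len=5 : d2 7c 63 c1 b3
query mem[0x0c]=0xc1, mem[0x03]=0xd2, mem[0x15]=0x61, mem[0x13]=0xc1, mem[0x17]=0xd4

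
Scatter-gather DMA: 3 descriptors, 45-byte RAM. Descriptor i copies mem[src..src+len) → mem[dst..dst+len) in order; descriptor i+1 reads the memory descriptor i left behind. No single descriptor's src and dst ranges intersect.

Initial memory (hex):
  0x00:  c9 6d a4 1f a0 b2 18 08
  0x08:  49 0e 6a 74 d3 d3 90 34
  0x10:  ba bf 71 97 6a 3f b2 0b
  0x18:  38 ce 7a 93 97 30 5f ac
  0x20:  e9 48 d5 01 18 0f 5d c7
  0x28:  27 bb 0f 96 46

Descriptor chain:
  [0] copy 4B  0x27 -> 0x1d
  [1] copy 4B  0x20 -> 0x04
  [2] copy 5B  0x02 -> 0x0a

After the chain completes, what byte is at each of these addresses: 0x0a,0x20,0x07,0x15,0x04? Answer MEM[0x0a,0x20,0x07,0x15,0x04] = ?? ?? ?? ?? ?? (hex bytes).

MEM[0x0a,0x20,0x07,0x15,0x04] = a4 0f 01 3f 0f

#0 dst[0x1d+4] := {0xc7,0x27,0xbb,0x0f}
#1 dst[0x04+4] := {0x0f,0x48,0xd5,0x01}
#2 dst[0x0a+5] := {0xa4,0x1f,0x0f,0x48,0xd5}
query mem[0x0a]=0xa4, mem[0x20]=0x0f, mem[0x07]=0x01, mem[0x15]=0x3f, mem[0x04]=0x0f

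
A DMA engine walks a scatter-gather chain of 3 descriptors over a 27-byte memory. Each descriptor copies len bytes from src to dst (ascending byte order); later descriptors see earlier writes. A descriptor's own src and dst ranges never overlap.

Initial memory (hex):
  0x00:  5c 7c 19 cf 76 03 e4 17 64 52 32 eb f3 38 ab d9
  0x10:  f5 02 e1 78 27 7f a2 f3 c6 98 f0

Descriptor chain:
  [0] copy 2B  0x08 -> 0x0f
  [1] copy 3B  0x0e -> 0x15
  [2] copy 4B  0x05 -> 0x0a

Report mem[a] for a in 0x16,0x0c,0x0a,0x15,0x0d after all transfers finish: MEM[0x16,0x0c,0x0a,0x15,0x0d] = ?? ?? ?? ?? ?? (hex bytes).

MEM[0x16,0x0c,0x0a,0x15,0x0d] = 64 17 03 ab 64

D0: mem[0x0f..0x10] <- [64 52]
D1: mem[0x15..0x17] <- [ab 64 52]
D2: mem[0x0a..0x0d] <- [03 e4 17 64]
query mem[0x16]=0x64, mem[0x0c]=0x17, mem[0x0a]=0x03, mem[0x15]=0xab, mem[0x0d]=0x64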